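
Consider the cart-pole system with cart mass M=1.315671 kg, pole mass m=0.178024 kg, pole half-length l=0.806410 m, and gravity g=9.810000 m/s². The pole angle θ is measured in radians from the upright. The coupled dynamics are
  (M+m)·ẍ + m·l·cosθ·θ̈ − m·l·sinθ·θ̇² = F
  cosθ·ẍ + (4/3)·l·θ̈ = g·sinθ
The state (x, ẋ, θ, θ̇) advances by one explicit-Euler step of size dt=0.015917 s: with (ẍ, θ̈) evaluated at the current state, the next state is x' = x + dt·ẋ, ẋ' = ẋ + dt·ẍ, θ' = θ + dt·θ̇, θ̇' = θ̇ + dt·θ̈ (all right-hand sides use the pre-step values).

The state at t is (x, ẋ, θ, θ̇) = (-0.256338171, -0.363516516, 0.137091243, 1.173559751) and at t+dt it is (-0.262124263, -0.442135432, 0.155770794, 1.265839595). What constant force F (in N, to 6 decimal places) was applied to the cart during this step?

ẍ = (ẋ'−ẋ)/dt = (-0.442135432−-0.363516516)/0.015917 = -4.939305
θ̈ = (θ̇'−θ̇)/dt = (1.265839595−1.173559751)/0.015917 = 5.797565
sinθ=0.136662, cosθ=0.990618
F = (M+m)·ẍ + m·l·cosθ·θ̈ − m·l·sinθ·θ̇² = -7.377815 + 0.824491 − 0.027020 = -6.580344

F = -6.580344 N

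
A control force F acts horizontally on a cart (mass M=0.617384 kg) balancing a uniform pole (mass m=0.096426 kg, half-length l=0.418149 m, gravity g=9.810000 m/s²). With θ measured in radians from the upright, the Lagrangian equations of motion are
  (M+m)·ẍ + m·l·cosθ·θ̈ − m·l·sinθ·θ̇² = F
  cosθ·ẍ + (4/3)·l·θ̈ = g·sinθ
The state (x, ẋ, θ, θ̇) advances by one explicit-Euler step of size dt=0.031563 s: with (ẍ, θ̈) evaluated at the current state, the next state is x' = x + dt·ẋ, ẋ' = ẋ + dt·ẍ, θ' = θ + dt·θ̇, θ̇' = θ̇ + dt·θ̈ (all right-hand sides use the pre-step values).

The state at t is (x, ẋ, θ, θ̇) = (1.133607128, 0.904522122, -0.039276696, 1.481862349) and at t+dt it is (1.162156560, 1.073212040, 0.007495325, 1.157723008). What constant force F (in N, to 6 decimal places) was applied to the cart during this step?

ẍ = (ẋ'−ẋ)/dt = (1.073212040−0.904522122)/0.031563 = 5.344546
θ̈ = (θ̇'−θ̇)/dt = (1.157723008−1.481862349)/0.031563 = -10.269599
sinθ=-0.039267, cosθ=0.999229
F = (M+m)·ẍ + m·l·cosθ·θ̈ − m·l·sinθ·θ̇² = 3.814991 + -0.413755 − -0.003477 = 3.404712

F = 3.404712 N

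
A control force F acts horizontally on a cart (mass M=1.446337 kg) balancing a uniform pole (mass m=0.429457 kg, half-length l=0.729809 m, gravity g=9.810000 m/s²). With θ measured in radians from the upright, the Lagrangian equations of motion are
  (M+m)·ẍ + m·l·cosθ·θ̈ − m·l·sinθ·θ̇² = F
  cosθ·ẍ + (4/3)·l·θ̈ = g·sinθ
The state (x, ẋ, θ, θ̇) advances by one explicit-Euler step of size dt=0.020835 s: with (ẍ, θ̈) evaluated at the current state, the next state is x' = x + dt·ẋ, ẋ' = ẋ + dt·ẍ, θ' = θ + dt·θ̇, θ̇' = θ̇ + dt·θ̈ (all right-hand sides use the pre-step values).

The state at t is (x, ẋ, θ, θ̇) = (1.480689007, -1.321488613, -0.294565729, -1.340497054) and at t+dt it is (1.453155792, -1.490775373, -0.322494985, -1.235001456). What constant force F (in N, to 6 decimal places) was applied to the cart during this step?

ẍ = (ẋ'−ẋ)/dt = (-1.490775373−-1.321488613)/0.020835 = -8.125114
θ̈ = (θ̇'−θ̇)/dt = (-1.235001456−-1.340497054)/0.020835 = 5.063384
sinθ=-0.290324, cosθ=0.956928
F = (M+m)·ẍ + m·l·cosθ·θ̈ − m·l·sinθ·θ̇² = -15.241041 + 1.518620 − -0.163510 = -13.558911

F = -13.558911 N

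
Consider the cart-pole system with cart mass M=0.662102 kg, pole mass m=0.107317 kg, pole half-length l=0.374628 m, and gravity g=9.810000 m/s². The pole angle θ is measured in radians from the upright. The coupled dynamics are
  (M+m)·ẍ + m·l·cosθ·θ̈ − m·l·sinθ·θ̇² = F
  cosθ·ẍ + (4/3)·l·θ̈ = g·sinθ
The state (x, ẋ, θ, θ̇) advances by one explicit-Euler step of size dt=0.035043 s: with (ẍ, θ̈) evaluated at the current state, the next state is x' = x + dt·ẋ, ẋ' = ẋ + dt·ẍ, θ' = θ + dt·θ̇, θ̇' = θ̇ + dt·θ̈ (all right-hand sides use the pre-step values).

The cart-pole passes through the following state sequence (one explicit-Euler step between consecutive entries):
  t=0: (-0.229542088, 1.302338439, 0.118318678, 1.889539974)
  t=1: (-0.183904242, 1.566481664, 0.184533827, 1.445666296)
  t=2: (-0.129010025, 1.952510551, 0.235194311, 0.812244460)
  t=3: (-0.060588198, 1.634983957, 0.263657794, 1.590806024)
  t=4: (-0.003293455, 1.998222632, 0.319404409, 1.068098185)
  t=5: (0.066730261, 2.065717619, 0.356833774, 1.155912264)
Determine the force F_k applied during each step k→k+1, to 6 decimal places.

step 0→1:
  ẍ = (ẋ'−ẋ)/dt = (1.566481664−1.302338439)/0.035043 = 7.537689
  θ̈ = (θ̇'−θ̇)/dt = (1.445666296−1.889539974)/0.035043 = -12.666543
  sinθ=0.118043, cosθ=0.993009
  F = (M+m)·ẍ + m·l·cosθ·θ̈ − m·l·sinθ·θ̇² = 5.799641 + -0.505685 − 0.016944 = 5.277012
step 1→2:
  ẍ = (ẋ'−ẋ)/dt = (1.952510551−1.566481664)/0.035043 = 11.015863
  θ̈ = (θ̇'−θ̇)/dt = (0.812244460−1.445666296)/0.035043 = -18.075560
  sinθ=0.183488, cosθ=0.983022
  F = (M+m)·ẍ + m·l·cosθ·θ̈ − m·l·sinθ·θ̇² = 8.475814 + -0.714371 − 0.015417 = 7.746026
step 2→3:
  ẍ = (ẋ'−ẋ)/dt = (1.634983957−1.952510551)/0.035043 = -9.061056
  θ̈ = (θ̇'−θ̇)/dt = (1.590806024−0.812244460)/0.035043 = 22.217321
  sinθ=0.233032, cosθ=0.972469
  F = (M+m)·ẍ + m·l·cosθ·θ̈ − m·l·sinθ·θ̇² = -6.971749 + 0.868633 − 0.006181 = -6.109297
step 3→4:
  ẍ = (ẋ'−ẋ)/dt = (1.998222632−1.634983957)/0.035043 = 10.365513
  θ̈ = (θ̇'−θ̇)/dt = (1.068098185−1.590806024)/0.035043 = -14.916184
  sinθ=0.260614, cosθ=0.965443
  F = (M+m)·ẍ + m·l·cosθ·θ̈ − m·l·sinθ·θ̇² = 7.975423 + -0.578966 − 0.026516 = 7.369941
step 4→5:
  ẍ = (ẋ'−ẋ)/dt = (2.065717619−1.998222632)/0.035043 = 1.926062
  θ̈ = (θ̇'−θ̇)/dt = (1.155912264−1.068098185)/0.035043 = 2.505895
  sinθ=0.314001, cosθ=0.949423
  F = (M+m)·ẍ + m·l·cosθ·θ̈ − m·l·sinθ·θ̇² = 1.481949 + 0.095651 − 0.014402 = 1.563198

F_0 = 5.277012 N
F_1 = 7.746026 N
F_2 = -6.109297 N
F_3 = 7.369941 N
F_4 = 1.563198 N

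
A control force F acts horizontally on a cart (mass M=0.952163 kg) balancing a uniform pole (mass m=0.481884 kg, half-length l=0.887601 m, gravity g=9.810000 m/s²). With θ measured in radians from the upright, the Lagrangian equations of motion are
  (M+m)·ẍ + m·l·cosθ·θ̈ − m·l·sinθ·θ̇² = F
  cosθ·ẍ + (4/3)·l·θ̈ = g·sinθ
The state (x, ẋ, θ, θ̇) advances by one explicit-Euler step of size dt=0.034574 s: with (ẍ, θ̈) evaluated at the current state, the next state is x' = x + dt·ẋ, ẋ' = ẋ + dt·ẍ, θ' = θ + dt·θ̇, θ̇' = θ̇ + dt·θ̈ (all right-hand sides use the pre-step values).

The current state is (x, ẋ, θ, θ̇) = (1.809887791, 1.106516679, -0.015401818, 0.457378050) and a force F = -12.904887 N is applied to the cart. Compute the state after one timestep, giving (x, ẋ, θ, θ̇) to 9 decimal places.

sinθ=-0.015401209, cosθ=0.999881394
temp = (F + m·l·θ̇²·sinθ)/(M+m) = (-12.904887 + -0.001378052)/1.434047 = -8.999889859
θ̈ = (g·sinθ − cosθ·temp)/(l·(4/3 − m·cos²θ/(M+m))) = 9.994309216
ẍ = temp − m·l·θ̈·cosθ/(M+m) = -11.980451949
Euler: x'=1.809887791+0.034574·1.106516679=1.848144499, ẋ'=1.106516679+0.034574·-11.980451949=0.692304533
       θ'=-0.015401818+0.034574·0.457378050=0.000411571, θ̇'=0.457378050+0.034574·9.994309216=0.802921297

(1.848144499, 0.692304533, 0.000411571, 0.802921297)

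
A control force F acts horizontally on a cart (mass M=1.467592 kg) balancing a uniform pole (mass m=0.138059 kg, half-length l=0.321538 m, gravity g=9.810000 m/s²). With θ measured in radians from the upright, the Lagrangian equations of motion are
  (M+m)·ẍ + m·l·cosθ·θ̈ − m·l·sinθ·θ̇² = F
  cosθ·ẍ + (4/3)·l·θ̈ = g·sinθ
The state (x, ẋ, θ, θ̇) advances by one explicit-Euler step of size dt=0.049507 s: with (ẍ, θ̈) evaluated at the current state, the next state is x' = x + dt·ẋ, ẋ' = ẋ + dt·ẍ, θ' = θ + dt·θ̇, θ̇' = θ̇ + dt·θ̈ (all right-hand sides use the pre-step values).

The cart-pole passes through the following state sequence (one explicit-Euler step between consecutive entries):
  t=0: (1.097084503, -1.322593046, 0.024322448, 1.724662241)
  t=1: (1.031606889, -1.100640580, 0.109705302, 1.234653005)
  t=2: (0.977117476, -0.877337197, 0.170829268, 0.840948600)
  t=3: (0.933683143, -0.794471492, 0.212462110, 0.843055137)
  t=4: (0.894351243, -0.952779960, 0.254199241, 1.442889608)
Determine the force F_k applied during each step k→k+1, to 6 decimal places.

F_0 = 6.756086 N
F_1 = 6.884048 N
F_2 = 2.684092 N
F_3 = -4.615284 N

step 0→1:
  ẍ = (ẋ'−ẋ)/dt = (-1.100640580−-1.322593046)/0.049507 = 4.483254
  θ̈ = (θ̇'−θ̇)/dt = (1.234653005−1.724662241)/0.049507 = -9.897777
  sinθ=0.024320, cosθ=0.999704
  F = (M+m)·ẍ + m·l·cosθ·θ̈ − m·l·sinθ·θ̇² = 7.198542 + -0.439244 − 0.003211 = 6.756086
step 1→2:
  ẍ = (ẋ'−ẋ)/dt = (-0.877337197−-1.100640580)/0.049507 = 4.510542
  θ̈ = (θ̇'−θ̇)/dt = (0.840948600−1.234653005)/0.049507 = -7.952500
  sinθ=0.109485, cosθ=0.993988
  F = (M+m)·ẍ + m·l·cosθ·θ̈ − m·l·sinθ·θ̇² = 7.242356 + -0.350899 − 0.007409 = 6.884048
step 2→3:
  ẍ = (ẋ'−ẋ)/dt = (-0.794471492−-0.877337197)/0.049507 = 1.673818
  θ̈ = (θ̇'−θ̇)/dt = (0.843055137−0.840948600)/0.049507 = 0.042550
  sinθ=0.170000, cosθ=0.985444
  F = (M+m)·ẍ + m·l·cosθ·θ̈ − m·l·sinθ·θ̇² = 2.687567 + 0.001861 − 0.005337 = 2.684092
step 3→4:
  ẍ = (ẋ'−ẋ)/dt = (-0.952779960−-0.794471492)/0.049507 = -3.197699
  θ̈ = (θ̇'−θ̇)/dt = (1.442889608−0.843055137)/0.049507 = 12.116155
  sinθ=0.210867, cosθ=0.977515
  F = (M+m)·ẍ + m·l·cosθ·θ̈ − m·l·sinθ·θ̇² = -5.134388 + 0.525757 − 0.006653 = -4.615284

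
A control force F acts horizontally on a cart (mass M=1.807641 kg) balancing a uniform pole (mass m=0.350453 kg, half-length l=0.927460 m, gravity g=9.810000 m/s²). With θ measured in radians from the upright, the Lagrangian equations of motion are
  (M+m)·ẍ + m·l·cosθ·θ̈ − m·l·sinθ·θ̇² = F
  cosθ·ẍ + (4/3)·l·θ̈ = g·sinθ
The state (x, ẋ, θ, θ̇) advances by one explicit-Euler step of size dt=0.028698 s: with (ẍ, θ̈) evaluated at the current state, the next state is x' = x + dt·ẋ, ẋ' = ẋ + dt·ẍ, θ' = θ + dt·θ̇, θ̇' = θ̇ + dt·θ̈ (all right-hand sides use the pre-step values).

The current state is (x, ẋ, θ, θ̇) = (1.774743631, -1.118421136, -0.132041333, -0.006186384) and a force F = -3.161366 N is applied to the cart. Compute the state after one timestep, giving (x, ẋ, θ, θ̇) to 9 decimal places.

sinθ=-0.131657979, cosθ=0.991295202
temp = (F + m·l·θ̇²·sinθ)/(M+m) = (-3.161366 + -0.000001638)/2.158094 = -1.464888757
θ̈ = (g·sinθ − cosθ·temp)/(l·(4/3 − m·cos²θ/(M+m))) = 0.147501744
ẍ = temp − m·l·θ̈·cosθ/(M+m) = -1.486910657
Euler: x'=1.774743631+0.028698·-1.118421136=1.742647181, ẋ'=-1.118421136+0.028698·-1.486910657=-1.161092498
       θ'=-0.132041333+0.028698·-0.006186384=-0.132218870, θ̇'=-0.006186384+0.028698·0.147501744=-0.001953379

(1.742647181, -1.161092498, -0.132218870, -0.001953379)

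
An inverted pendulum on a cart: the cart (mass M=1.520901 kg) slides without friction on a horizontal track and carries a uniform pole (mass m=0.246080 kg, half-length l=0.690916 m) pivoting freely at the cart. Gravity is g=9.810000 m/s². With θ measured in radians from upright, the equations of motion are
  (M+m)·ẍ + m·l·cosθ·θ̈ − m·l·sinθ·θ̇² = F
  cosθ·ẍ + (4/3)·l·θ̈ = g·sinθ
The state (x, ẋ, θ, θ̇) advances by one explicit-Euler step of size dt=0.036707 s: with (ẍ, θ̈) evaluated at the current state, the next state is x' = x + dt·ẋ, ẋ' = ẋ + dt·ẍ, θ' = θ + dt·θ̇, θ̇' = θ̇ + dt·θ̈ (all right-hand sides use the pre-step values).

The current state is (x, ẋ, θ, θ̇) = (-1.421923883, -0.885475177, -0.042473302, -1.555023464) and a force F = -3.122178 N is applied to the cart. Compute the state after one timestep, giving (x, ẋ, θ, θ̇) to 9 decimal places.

sinθ=-0.042460533, cosθ=0.999098145
temp = (F + m·l·θ̇²·sinθ)/(M+m) = (-3.122178 + -0.017456650)/1.766981 = -1.776835546
θ̈ = (g·sinθ − cosθ·temp)/(l·(4/3 − m·cos²θ/(M+m))) = 1.646556384
ẍ = temp − m·l·θ̈·cosθ/(M+m) = -1.935125899
Euler: x'=-1.421923883+0.036707·-0.885475177=-1.454427020, ẋ'=-0.885475177+0.036707·-1.935125899=-0.956507843
       θ'=-0.042473302+0.036707·-1.555023464=-0.099553548, θ̇'=-1.555023464+0.036707·1.646556384=-1.494583319

(-1.454427020, -0.956507843, -0.099553548, -1.494583319)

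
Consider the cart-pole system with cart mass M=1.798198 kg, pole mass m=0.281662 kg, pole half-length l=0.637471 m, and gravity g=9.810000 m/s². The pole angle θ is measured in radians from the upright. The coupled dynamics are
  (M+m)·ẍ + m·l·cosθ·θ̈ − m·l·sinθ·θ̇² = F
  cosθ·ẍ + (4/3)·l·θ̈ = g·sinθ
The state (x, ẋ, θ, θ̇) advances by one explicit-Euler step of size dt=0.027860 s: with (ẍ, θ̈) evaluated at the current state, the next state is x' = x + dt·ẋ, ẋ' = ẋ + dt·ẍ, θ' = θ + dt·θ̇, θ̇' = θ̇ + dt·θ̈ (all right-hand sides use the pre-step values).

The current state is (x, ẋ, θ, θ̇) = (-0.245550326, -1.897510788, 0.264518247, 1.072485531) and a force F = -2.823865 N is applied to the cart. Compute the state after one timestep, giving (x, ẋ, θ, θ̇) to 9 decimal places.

sinθ=0.261444302, cosθ=0.965218564
temp = (F + m·l·θ̇²·sinθ)/(M+m) = (-2.823865 + 0.053994653)/2.079860 = -1.331758074
θ̈ = (g·sinθ − cosθ·temp)/(l·(4/3 − m·cos²θ/(M+m))) = 5.003298491
ẍ = temp − m·l·θ̈·cosθ/(M+m) = -1.748662655
Euler: x'=-0.245550326+0.027860·-1.897510788=-0.298414977, ẋ'=-1.897510788+0.027860·-1.748662655=-1.946228530
       θ'=0.264518247+0.027860·1.072485531=0.294397694, θ̇'=1.072485531+0.027860·5.003298491=1.211877427

(-0.298414977, -1.946228530, 0.294397694, 1.211877427)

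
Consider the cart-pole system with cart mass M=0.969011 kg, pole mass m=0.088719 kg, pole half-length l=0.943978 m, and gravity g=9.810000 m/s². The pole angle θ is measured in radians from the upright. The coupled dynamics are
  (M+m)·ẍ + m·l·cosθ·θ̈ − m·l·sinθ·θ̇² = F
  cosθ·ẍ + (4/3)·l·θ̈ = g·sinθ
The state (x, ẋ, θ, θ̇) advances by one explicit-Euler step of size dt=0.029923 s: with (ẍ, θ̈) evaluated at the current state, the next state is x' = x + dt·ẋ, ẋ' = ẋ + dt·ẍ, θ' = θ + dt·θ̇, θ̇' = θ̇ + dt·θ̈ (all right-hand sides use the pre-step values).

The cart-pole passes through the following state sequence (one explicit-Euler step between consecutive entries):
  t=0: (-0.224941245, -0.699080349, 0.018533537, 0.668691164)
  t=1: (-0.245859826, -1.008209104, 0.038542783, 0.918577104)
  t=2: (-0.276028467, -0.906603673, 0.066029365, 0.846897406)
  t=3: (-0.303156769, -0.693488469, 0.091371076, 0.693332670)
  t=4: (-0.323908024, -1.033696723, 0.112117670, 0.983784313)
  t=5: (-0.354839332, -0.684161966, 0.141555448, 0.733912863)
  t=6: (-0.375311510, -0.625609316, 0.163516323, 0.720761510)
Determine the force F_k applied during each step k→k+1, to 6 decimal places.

F_0 = -10.228636 N
F_1 = 3.388397 N
F_2 = 7.100455 N
F_3 = -11.219961 N
F_4 = 11.651472 N
F_5 = 2.026938 N

step 0→1:
  ẍ = (ẋ'−ẋ)/dt = (-1.008209104−-0.699080349)/0.029923 = -10.330808
  θ̈ = (θ̇'−θ̇)/dt = (0.918577104−0.668691164)/0.029923 = 8.350965
  sinθ=0.018532, cosθ=0.999828
  F = (M+m)·ẍ + m·l·cosθ·θ̈ − m·l·sinθ·θ̇² = -10.927205 + 0.699263 − 0.000694 = -10.228636
step 1→2:
  ẍ = (ẋ'−ẋ)/dt = (-0.906603673−-1.008209104)/0.029923 = 3.395563
  θ̈ = (θ̇'−θ̇)/dt = (0.846897406−0.918577104)/0.029923 = -2.395472
  sinθ=0.038533, cosθ=0.999257
  F = (M+m)·ẍ + m·l·cosθ·θ̈ − m·l·sinθ·θ̇² = 3.591589 + -0.200469 − 0.002723 = 3.388397
step 2→3:
  ẍ = (ẋ'−ẋ)/dt = (-0.693488469−-0.906603673)/0.029923 = 7.122120
  θ̈ = (θ̇'−θ̇)/dt = (0.693332670−0.846897406)/0.029923 = -5.131997
  sinθ=0.065981, cosθ=0.997821
  F = (M+m)·ẍ + m·l·cosθ·θ̈ − m·l·sinθ·θ̇² = 7.533280 + -0.428862 − 0.003963 = 7.100455
step 3→4:
  ẍ = (ẋ'−ẋ)/dt = (-1.033696723−-0.693488469)/0.029923 = -11.369457
  θ̈ = (θ̇'−θ̇)/dt = (0.983784313−0.693332670)/0.029923 = 9.706635
  sinθ=0.091244, cosθ=0.995829
  F = (M+m)·ẍ + m·l·cosθ·θ̈ − m·l·sinθ·θ̇² = -12.025815 + 0.809528 − 0.003673 = -11.219961
step 4→5:
  ẍ = (ẋ'−ẋ)/dt = (-0.684161966−-1.033696723)/0.029923 = 11.681140
  θ̈ = (θ̇'−θ̇)/dt = (0.733912863−0.983784313)/0.029923 = -8.350481
  sinθ=0.111883, cosθ=0.993721
  F = (M+m)·ẍ + m·l·cosθ·θ̈ − m·l·sinθ·θ̇² = 12.355492 + -0.694952 − 0.009069 = 11.651472
step 5→6:
  ẍ = (ẋ'−ẋ)/dt = (-0.625609316−-0.684161966)/0.029923 = 1.956777
  θ̈ = (θ̇'−θ̇)/dt = (0.720761510−0.733912863)/0.029923 = -0.439506
  sinθ=0.141083, cosθ=0.989998
  F = (M+m)·ẍ + m·l·cosθ·θ̈ − m·l·sinθ·θ̇² = 2.069742 + -0.036440 − 0.006364 = 2.026938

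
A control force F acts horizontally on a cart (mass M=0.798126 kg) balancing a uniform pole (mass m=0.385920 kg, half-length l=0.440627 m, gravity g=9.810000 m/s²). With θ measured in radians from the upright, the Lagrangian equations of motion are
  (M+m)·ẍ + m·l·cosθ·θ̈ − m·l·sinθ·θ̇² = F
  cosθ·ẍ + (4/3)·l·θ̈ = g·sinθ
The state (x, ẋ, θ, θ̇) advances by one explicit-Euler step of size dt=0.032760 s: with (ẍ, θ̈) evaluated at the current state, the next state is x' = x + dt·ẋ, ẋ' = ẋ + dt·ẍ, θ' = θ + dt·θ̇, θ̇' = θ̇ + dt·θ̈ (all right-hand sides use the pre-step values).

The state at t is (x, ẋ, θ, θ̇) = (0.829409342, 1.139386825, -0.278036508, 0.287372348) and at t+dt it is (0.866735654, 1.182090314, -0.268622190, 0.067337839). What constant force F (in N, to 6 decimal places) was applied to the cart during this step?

F = 0.449021 N

ẍ = (ẋ'−ẋ)/dt = (1.182090314−1.139386825)/0.032760 = 1.303525
θ̈ = (θ̇'−θ̇)/dt = (0.067337839−0.287372348)/0.032760 = -6.716560
sinθ=-0.274468, cosθ=0.961596
F = (M+m)·ẍ + m·l·cosθ·θ̈ − m·l·sinθ·θ̇² = 1.543434 + -1.098267 − -0.003854 = 0.449021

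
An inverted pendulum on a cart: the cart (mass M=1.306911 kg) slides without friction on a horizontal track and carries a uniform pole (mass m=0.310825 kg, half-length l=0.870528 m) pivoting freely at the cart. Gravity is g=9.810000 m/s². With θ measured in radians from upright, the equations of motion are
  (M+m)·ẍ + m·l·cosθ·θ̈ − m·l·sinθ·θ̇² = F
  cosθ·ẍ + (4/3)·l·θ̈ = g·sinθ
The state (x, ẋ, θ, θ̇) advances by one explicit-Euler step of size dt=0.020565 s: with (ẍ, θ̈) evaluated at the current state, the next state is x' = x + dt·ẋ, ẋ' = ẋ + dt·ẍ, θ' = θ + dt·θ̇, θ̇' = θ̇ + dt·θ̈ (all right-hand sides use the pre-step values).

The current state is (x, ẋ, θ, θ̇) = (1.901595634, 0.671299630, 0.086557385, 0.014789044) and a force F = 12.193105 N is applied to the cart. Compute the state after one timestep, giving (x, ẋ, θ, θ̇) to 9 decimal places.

(1.915400911, 0.849248297, 0.086861522, -0.122922166)

sinθ=0.086449342, cosθ=0.996256248
temp = (F + m·l·θ̇²·sinθ)/(M+m) = (12.193105 + 0.000005116)/1.617736 = 7.537144575
θ̈ = (g·sinθ − cosθ·temp)/(l·(4/3 − m·cos²θ/(M+m))) = -6.696387558
ẍ = temp − m·l·θ̈·cosθ/(M+m) = 8.652986501
Euler: x'=1.901595634+0.020565·0.671299630=1.915400911, ẋ'=0.671299630+0.020565·8.652986501=0.849248297
       θ'=0.086557385+0.020565·0.014789044=0.086861522, θ̇'=0.014789044+0.020565·-6.696387558=-0.122922166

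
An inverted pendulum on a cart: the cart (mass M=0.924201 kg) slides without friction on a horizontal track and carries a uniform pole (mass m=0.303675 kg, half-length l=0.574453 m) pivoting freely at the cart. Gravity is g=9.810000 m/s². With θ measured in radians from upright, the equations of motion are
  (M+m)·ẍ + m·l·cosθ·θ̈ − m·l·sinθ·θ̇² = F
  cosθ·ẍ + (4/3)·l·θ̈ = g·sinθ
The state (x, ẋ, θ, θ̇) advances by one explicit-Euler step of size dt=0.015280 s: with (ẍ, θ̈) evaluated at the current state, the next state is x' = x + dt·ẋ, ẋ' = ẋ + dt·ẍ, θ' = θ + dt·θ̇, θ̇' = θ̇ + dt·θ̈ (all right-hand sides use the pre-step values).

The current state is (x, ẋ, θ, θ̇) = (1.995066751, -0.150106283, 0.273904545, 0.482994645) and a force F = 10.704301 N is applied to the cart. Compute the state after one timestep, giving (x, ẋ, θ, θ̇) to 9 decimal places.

(1.992773127, 0.002177388, 0.281284703, 0.344522616)

sinθ=0.270492481, cosθ=0.962722088
temp = (F + m·l·θ̇²·sinθ)/(M+m) = (10.704301 + 0.011007872)/1.227876 = 8.726702755
θ̈ = (g·sinθ − cosθ·temp)/(l·(4/3 − m·cos²θ/(M+m))) = -9.062305566
ẍ = temp − m·l·θ̈·cosθ/(M+m) = 9.966208856
Euler: x'=1.995066751+0.015280·-0.150106283=1.992773127, ẋ'=-0.150106283+0.015280·9.966208856=0.002177388
       θ'=0.273904545+0.015280·0.482994645=0.281284703, θ̇'=0.482994645+0.015280·-9.062305566=0.344522616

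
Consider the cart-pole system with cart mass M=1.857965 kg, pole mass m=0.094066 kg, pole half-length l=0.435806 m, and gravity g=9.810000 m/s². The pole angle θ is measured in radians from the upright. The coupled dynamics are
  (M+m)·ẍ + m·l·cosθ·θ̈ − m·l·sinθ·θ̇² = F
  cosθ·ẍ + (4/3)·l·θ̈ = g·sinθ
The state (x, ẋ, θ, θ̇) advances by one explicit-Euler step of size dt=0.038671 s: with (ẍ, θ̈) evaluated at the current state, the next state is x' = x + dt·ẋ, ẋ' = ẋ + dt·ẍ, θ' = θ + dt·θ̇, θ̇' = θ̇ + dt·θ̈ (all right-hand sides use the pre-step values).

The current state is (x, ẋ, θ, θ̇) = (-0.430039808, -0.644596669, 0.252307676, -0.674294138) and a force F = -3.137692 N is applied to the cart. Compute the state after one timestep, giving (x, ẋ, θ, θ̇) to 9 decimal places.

sinθ=0.249639234, cosθ=0.968338914
temp = (F + m·l·θ̇²·sinθ)/(M+m) = (-3.137692 + 0.004653048)/1.952031 = -1.605014957
θ̈ = (g·sinθ − cosθ·temp)/(l·(4/3 − m·cos²θ/(M+m))) = 7.130894663
ẍ = temp − m·l·θ̈·cosθ/(M+m) = -1.750029173
Euler: x'=-0.430039808+0.038671·-0.644596669=-0.454967006, ẋ'=-0.644596669+0.038671·-1.750029173=-0.712272047
       θ'=0.252307676+0.038671·-0.674294138=0.226232047, θ̇'=-0.674294138+0.038671·7.130894663=-0.398535311

(-0.454967006, -0.712272047, 0.226232047, -0.398535311)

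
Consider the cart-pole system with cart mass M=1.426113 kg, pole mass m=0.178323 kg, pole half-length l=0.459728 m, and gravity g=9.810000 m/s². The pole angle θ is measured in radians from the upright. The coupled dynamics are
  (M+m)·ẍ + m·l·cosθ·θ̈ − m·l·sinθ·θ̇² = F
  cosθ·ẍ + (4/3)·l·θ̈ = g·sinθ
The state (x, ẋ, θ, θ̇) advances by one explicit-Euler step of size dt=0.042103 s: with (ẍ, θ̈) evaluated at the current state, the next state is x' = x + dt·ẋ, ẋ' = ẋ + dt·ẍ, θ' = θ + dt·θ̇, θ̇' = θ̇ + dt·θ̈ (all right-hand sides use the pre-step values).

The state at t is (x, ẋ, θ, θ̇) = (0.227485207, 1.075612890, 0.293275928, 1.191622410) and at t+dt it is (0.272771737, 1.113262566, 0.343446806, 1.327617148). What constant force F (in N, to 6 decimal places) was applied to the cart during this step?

ẍ = (ẋ'−ẋ)/dt = (1.113262566−1.075612890)/0.042103 = 0.894228
θ̈ = (θ̇'−θ̇)/dt = (1.327617148−1.191622410)/0.042103 = 3.230049
sinθ=0.289090, cosθ=0.957302
F = (M+m)·ẍ + m·l·cosθ·θ̈ − m·l·sinθ·θ̇² = 1.434731 + 0.253493 − 0.033653 = 1.654572

F = 1.654572 N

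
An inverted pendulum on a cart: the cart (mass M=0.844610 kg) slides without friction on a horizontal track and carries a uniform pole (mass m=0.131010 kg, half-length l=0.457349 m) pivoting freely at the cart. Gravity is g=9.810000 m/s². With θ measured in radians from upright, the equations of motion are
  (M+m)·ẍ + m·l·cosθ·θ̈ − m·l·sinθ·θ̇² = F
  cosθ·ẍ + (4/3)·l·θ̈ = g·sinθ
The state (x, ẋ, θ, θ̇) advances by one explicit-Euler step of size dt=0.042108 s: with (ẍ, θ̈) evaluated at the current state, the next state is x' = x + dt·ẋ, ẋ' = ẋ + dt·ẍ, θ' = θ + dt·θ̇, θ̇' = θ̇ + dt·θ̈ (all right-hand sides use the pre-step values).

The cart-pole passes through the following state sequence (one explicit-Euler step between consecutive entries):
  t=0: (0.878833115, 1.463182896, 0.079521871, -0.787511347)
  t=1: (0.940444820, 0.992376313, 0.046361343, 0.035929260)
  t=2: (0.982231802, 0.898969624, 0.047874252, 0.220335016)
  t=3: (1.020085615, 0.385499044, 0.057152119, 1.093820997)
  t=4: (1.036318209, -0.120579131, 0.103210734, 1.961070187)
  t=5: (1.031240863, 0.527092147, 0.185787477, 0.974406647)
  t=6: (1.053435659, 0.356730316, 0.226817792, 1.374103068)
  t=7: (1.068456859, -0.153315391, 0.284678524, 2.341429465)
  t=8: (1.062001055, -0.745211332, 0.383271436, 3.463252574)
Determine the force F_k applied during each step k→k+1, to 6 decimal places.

F_0 = -9.743284 N
F_1 = -1.902070 N
F_2 = -10.655483 N
F_3 = -10.497626 N
F_4 = 13.585964 N
F_5 = -3.398744 N
F_6 = -10.501734 N
F_7 = -12.274126 N

step 0→1:
  ẍ = (ẋ'−ẋ)/dt = (0.992376313−1.463182896)/0.042108 = -11.180930
  θ̈ = (θ̇'−θ̇)/dt = (0.035929260−-0.787511347)/0.042108 = 19.555443
  sinθ=0.079438, cosθ=0.996840
  F = (M+m)·ẍ + m·l·cosθ·θ̈ − m·l·sinθ·θ̇² = -10.908339 + 1.168006 − 0.002952 = -9.743284
step 1→2:
  ẍ = (ẋ'−ẋ)/dt = (0.898969624−0.992376313)/0.042108 = -2.218265
  θ̈ = (θ̇'−θ̇)/dt = (0.220335016−0.035929260)/0.042108 = 4.379352
  sinθ=0.046345, cosθ=0.998926
  F = (M+m)·ẍ + m·l·cosθ·θ̈ − m·l·sinθ·θ̇² = -2.164183 + 0.262117 − 0.000004 = -1.902070
step 2→3:
  ẍ = (ẋ'−ẋ)/dt = (0.385499044−0.898969624)/0.042108 = -12.194134
  θ̈ = (θ̇'−θ̇)/dt = (1.093820997−0.220335016)/0.042108 = 20.743944
  sinθ=0.047856, cosθ=0.998854
  F = (M+m)·ẍ + m·l·cosθ·θ̈ − m·l·sinθ·θ̇² = -11.896841 + 1.241497 − 0.000139 = -10.655483
step 3→4:
  ẍ = (ẋ'−ẋ)/dt = (-0.120579131−0.385499044)/0.042108 = -12.018575
  θ̈ = (θ̇'−θ̇)/dt = (1.961070187−1.093820997)/0.042108 = 20.595830
  sinθ=0.057121, cosθ=0.998367
  F = (M+m)·ẍ + m·l·cosθ·θ̈ − m·l·sinθ·θ̇² = -11.725563 + 1.232031 − 0.004095 = -10.497626
step 4→5:
  ẍ = (ẋ'−ẋ)/dt = (0.527092147−-0.120579131)/0.042108 = 15.381193
  θ̈ = (θ̇'−θ̇)/dt = (0.974406647−1.961070187)/0.042108 = -23.431736
  sinθ=0.103028, cosθ=0.994678
  F = (M+m)·ẍ + m·l·cosθ·θ̈ − m·l·sinθ·θ̇² = 15.006200 + -1.396495 − 0.023741 = 13.585964
step 5→6:
  ẍ = (ẋ'−ẋ)/dt = (0.356730316−0.527092147)/0.042108 = -4.045830
  θ̈ = (θ̇'−θ̇)/dt = (1.374103068−0.974406647)/0.042108 = 9.492173
  sinθ=0.184721, cosθ=0.982791
  F = (M+m)·ẍ + m·l·cosθ·θ̈ − m·l·sinθ·θ̇² = -3.947193 + 0.558958 − 0.010509 = -3.398744
step 6→7:
  ẍ = (ẋ'−ẋ)/dt = (-0.153315391−0.356730316)/0.042108 = -12.112798
  θ̈ = (θ̇'−θ̇)/dt = (2.341429465−1.374103068)/0.042108 = 22.972509
  sinθ=0.224878, cosθ=0.974387
  F = (M+m)·ẍ + m·l·cosθ·θ̈ − m·l·sinθ·θ̇² = -11.817488 + 1.341195 − 0.025441 = -10.501734
step 7→8:
  ẍ = (ẋ'−ẋ)/dt = (-0.745211332−-0.153315391)/0.042108 = -14.056615
  θ̈ = (θ̇'−θ̇)/dt = (3.463252574−2.341429465)/0.042108 = 26.641567
  sinθ=0.280849, cosθ=0.959752
  F = (M+m)·ẍ + m·l·cosθ·θ̈ − m·l·sinθ·θ̇² = -13.713915 + 1.532043 − 0.092254 = -12.274126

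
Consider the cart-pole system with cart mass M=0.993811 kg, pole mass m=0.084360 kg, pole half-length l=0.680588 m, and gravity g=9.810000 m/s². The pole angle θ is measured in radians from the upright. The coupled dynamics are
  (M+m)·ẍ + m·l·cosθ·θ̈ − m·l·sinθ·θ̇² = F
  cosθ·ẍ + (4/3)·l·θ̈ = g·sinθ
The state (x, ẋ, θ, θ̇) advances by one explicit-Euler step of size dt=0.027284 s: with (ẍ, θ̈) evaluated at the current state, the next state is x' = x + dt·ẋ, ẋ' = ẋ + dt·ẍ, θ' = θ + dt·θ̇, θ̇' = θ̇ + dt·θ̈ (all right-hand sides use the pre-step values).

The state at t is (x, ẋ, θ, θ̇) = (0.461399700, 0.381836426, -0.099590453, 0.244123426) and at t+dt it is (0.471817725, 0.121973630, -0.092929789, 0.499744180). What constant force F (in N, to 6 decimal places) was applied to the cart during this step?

F = -9.733311 N

ẍ = (ẋ'−ẋ)/dt = (0.121973630−0.381836426)/0.027284 = -9.524366
θ̈ = (θ̇'−θ̇)/dt = (0.499744180−0.244123426)/0.027284 = 9.368888
sinθ=-0.099426, cosθ=0.995045
F = (M+m)·ẍ + m·l·cosθ·θ̈ − m·l·sinθ·θ̇² = -10.268895 + 0.535244 − -0.000340 = -9.733311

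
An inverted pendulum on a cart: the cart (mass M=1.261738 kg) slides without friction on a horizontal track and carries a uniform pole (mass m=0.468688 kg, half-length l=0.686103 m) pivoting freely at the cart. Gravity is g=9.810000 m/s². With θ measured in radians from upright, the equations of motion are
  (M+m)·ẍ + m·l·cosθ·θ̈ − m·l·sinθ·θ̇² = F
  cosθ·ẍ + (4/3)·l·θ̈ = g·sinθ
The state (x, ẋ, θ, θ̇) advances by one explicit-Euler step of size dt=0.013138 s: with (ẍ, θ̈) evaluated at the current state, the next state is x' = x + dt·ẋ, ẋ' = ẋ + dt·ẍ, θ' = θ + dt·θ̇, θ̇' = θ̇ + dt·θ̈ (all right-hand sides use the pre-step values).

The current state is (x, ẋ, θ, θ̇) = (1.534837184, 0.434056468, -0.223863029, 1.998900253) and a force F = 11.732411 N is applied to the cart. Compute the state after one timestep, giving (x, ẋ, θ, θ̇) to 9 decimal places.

sinθ=-0.221997906, cosθ=0.975047142
temp = (F + m·l·θ̇²·sinθ)/(M+m) = (11.732411 + -0.285235959)/1.730426 = 6.615235232
θ̈ = (g·sinθ − cosθ·temp)/(l·(4/3 − m·cos²θ/(M+m))) = -11.688943021
ẍ = temp − m·l·θ̈·cosθ/(M+m) = 8.733210947
Euler: x'=1.534837184+0.013138·0.434056468=1.540539818, ẋ'=0.434056468+0.013138·8.733210947=0.548793393
       θ'=-0.223863029+0.013138·1.998900253=-0.197601477, θ̇'=1.998900253+0.013138·-11.688943021=1.845330920

(1.540539818, 0.548793393, -0.197601477, 1.845330920)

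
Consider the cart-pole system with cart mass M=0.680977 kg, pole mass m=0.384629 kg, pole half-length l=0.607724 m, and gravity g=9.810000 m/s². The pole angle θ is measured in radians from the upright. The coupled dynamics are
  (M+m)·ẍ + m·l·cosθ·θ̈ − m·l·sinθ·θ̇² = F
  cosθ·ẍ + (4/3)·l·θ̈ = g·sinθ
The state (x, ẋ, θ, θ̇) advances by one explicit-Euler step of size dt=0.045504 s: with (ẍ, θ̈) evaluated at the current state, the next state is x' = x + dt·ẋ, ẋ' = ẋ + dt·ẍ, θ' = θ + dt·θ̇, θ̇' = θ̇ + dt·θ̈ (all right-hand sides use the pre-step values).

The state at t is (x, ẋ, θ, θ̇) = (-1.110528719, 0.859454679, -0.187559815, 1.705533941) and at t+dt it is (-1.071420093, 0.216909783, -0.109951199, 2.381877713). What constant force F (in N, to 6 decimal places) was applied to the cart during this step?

F = -11.506879 N

ẍ = (ẋ'−ẋ)/dt = (0.216909783−0.859454679)/0.045504 = -14.120624
θ̈ = (θ̇'−θ̇)/dt = (2.381877713−1.705533941)/0.045504 = 14.863392
sinθ=-0.186462, cosθ=0.982462
F = (M+m)·ẍ + m·l·cosθ·θ̈ − m·l·sinθ·θ̇² = -15.047022 + 3.413361 − -0.126783 = -11.506879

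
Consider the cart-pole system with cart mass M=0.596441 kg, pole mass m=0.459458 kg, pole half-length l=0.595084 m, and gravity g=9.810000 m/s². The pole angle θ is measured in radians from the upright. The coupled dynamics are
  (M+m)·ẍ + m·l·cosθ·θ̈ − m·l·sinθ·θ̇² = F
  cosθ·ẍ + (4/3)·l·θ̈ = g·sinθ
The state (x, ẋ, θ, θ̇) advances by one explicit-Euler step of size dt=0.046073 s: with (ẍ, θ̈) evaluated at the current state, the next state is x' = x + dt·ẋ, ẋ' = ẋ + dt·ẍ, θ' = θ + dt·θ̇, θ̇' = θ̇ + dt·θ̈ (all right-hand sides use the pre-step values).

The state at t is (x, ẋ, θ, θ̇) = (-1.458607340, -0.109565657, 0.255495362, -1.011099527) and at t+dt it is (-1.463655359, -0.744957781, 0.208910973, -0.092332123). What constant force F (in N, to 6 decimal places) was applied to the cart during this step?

F = -9.357180 N

ẍ = (ẋ'−ẋ)/dt = (-0.744957781−-0.109565657)/0.046073 = -13.790987
θ̈ = (θ̇'−θ̇)/dt = (-0.092332123−-1.011099527)/0.046073 = 19.941558
sinθ=0.252725, cosθ=0.967538
F = (M+m)·ẍ + m·l·cosθ·θ̈ − m·l·sinθ·θ̇² = -14.561889 + 5.275350 − 0.070641 = -9.357180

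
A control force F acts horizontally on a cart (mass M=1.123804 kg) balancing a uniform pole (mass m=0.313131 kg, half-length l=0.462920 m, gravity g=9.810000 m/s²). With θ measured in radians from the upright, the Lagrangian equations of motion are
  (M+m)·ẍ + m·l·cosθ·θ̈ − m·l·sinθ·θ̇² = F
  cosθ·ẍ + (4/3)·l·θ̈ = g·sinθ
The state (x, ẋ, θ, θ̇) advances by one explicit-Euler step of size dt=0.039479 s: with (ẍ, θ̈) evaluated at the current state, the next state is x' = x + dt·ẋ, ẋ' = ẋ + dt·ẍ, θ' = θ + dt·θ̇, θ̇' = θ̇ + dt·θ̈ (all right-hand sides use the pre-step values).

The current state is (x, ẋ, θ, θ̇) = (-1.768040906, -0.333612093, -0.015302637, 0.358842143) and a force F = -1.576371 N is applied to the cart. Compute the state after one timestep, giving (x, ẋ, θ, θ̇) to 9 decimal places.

(-1.781211578, -0.384232751, -0.001135908, 0.431244102)

sinθ=-0.015302040, cosθ=0.999882917
temp = (F + m·l·θ̇²·sinθ)/(M+m) = (-1.576371 + -0.000285620)/1.436935 = -1.097235866
θ̈ = (g·sinθ − cosθ·temp)/(l·(4/3 − m·cos²θ/(M+m))) = 1.833935980
ẍ = temp − m·l·θ̈·cosθ/(M+m) = -1.282217328
Euler: x'=-1.768040906+0.039479·-0.333612093=-1.781211578, ẋ'=-0.333612093+0.039479·-1.282217328=-0.384232751
       θ'=-0.015302637+0.039479·0.358842143=-0.001135908, θ̇'=0.358842143+0.039479·1.833935980=0.431244102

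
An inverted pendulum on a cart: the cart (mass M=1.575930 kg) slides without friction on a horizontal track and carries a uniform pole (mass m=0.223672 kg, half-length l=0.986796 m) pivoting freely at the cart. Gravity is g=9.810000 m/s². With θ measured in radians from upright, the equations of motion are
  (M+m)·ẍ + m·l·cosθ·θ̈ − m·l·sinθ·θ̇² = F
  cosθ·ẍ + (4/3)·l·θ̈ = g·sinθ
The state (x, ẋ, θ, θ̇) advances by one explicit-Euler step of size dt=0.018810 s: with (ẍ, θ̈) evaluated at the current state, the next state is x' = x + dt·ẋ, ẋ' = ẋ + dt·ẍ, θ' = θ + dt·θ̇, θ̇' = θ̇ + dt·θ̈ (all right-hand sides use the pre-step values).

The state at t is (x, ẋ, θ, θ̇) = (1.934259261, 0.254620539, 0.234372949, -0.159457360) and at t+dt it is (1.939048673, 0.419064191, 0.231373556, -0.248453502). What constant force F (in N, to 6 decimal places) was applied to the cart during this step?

F = 14.715712 N

ẍ = (ẋ'−ẋ)/dt = (0.419064191−0.254620539)/0.018810 = 8.742353
θ̈ = (θ̇'−θ̇)/dt = (-0.248453502−-0.159457360)/0.018810 = -4.731321
sinθ=0.232233, cosθ=0.972660
F = (M+m)·ẍ + m·l·cosθ·θ̈ − m·l·sinθ·θ̇² = 15.732755 + -1.015740 − 0.001303 = 14.715712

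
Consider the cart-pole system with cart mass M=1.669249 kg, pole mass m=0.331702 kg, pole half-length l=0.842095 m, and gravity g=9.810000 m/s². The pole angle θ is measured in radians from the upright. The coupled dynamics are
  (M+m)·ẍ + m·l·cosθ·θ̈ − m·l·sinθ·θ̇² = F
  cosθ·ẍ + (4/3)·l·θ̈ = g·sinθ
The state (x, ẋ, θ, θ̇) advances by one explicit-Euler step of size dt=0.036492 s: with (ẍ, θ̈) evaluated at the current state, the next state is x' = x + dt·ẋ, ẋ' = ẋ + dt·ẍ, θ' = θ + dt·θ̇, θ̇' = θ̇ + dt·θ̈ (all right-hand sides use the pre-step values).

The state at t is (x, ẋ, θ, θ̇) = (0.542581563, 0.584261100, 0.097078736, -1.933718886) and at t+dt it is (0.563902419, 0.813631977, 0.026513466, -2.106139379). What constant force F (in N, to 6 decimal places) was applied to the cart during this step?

F = 11.162201 N

ẍ = (ẋ'−ẋ)/dt = (0.813631977−0.584261100)/0.036492 = 6.285511
θ̈ = (θ̇'−θ̇)/dt = (-2.106139379−-1.933718886)/0.036492 = -4.724885
sinθ=0.096926, cosθ=0.995292
F = (M+m)·ẍ + m·l·cosθ·θ̈ − m·l·sinθ·θ̇² = 12.577000 + -1.313562 − 0.101237 = 11.162201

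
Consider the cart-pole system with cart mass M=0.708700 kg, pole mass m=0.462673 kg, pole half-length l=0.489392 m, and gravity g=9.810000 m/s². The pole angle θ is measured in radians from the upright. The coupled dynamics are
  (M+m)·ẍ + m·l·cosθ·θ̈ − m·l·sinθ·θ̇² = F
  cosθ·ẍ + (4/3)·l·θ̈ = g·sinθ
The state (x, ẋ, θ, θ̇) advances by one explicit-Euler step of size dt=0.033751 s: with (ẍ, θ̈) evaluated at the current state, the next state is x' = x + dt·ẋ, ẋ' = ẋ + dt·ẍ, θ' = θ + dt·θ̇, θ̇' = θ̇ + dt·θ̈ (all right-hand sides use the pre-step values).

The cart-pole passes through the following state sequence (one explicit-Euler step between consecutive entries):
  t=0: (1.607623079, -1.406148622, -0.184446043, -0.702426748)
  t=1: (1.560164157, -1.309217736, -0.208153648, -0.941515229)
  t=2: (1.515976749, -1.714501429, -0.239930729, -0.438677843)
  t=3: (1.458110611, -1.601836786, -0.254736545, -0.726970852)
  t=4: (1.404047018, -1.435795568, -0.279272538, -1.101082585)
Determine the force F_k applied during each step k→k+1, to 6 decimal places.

F_0 = 1.807816 N
F_1 = -10.723813 N
F_2 = 2.041835 N
F_3 = 3.363989 N

step 0→1:
  ẍ = (ẋ'−ẋ)/dt = (-1.309217736−-1.406148622)/0.033751 = 2.871941
  θ̈ = (θ̇'−θ̇)/dt = (-0.941515229−-0.702426748)/0.033751 = -7.083893
  sinθ=-0.183402, cosθ=0.983038
  F = (M+m)·ẍ + m·l·cosθ·θ̈ − m·l·sinθ·θ̇² = 3.364114 + -1.576788 − -0.020490 = 1.807816
step 1→2:
  ẍ = (ẋ'−ẋ)/dt = (-1.714501429−-1.309217736)/0.033751 = -12.008050
  θ̈ = (θ̇'−θ̇)/dt = (-0.438677843−-0.941515229)/0.033751 = 14.898444
  sinθ=-0.206654, cosθ=0.978414
  F = (M+m)·ẍ + m·l·cosθ·θ̈ − m·l·sinθ·θ̇² = -14.065905 + 3.300613 − -0.041479 = -10.723813
step 2→3:
  ẍ = (ẋ'−ẋ)/dt = (-1.601836786−-1.714501429)/0.033751 = 3.338113
  θ̈ = (θ̇'−θ̇)/dt = (-0.726970852−-0.438677843)/0.033751 = -8.541762
  sinθ=-0.237635, cosθ=0.971354
  F = (M+m)·ẍ + m·l·cosθ·θ̈ − m·l·sinθ·θ̇² = 3.910175 + -1.878695 − -0.010355 = 2.041835
step 3→4:
  ẍ = (ẋ'−ẋ)/dt = (-1.435795568−-1.601836786)/0.033751 = 4.919594
  θ̈ = (θ̇'−θ̇)/dt = (-1.101082585−-0.726970852)/0.033751 = -11.084464
  sinθ=-0.251990, cosθ=0.967730
  F = (M+m)·ẍ + m·l·cosθ·θ̈ − m·l·sinθ·θ̇² = 5.762680 + -2.428845 − -0.030154 = 3.363989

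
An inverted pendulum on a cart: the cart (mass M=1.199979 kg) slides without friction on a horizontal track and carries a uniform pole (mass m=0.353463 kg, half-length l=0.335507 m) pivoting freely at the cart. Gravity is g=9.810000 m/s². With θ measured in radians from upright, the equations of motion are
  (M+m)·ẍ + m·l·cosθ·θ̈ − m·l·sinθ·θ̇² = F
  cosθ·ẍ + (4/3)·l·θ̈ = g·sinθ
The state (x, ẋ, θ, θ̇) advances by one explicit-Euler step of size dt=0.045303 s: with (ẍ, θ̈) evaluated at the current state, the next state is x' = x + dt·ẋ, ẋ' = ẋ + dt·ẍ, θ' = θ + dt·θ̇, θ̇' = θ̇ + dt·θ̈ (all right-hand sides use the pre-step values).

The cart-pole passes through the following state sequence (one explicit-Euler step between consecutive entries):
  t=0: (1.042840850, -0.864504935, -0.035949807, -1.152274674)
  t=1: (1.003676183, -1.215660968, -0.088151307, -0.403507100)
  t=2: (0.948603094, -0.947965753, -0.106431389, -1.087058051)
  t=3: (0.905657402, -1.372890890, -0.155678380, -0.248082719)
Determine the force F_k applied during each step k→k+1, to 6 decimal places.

F_0 = -10.076721 N
F_1 = 7.398603 N
F_2 = -12.372064 N

step 0→1:
  ẍ = (ẋ'−ẋ)/dt = (-1.215660968−-0.864504935)/0.045303 = -7.751275
  θ̈ = (θ̇'−θ̇)/dt = (-0.403507100−-1.152274674)/0.045303 = 16.527991
  sinθ=-0.035942, cosθ=0.999354
  F = (M+m)·ẍ + m·l·cosθ·θ̈ − m·l·sinθ·θ̇² = -12.041157 + 1.958777 − -0.005659 = -10.076721
step 1→2:
  ẍ = (ẋ'−ẋ)/dt = (-0.947965753−-1.215660968)/0.045303 = 5.908995
  θ̈ = (θ̇'−θ̇)/dt = (-1.087058051−-0.403507100)/0.045303 = -15.088426
  sinθ=-0.088037, cosθ=0.996117
  F = (M+m)·ẍ + m·l·cosθ·θ̈ − m·l·sinθ·θ̇² = 9.179282 + -1.782378 − -0.001700 = 7.398603
step 2→3:
  ẍ = (ẋ'−ẋ)/dt = (-1.372890890−-0.947965753)/0.045303 = -9.379625
  θ̈ = (θ̇'−θ̇)/dt = (-0.248082719−-1.087058051)/0.045303 = 18.519200
  sinθ=-0.106231, cosθ=0.994342
  F = (M+m)·ẍ + m·l·cosθ·θ̈ − m·l·sinθ·θ̇² = -14.570703 + 2.183752 − -0.014887 = -12.372064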